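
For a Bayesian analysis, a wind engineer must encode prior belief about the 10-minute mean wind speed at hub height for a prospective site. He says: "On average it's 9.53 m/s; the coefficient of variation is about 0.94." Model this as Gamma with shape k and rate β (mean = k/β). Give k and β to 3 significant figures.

For Gamma(k, rate β): mean = k/β, variance = k/β², so CV = 1/√k.
CV = 0.94, hence k = 1/CV² = 1.13.
Then β = k/mean = 1.13/9.53 = 0.119.

k ≈ 1.13, β ≈ 0.119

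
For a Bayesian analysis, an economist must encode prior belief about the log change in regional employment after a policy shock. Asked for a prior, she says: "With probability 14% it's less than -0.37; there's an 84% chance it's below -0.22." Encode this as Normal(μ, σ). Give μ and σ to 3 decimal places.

The p-quantile of Normal(μ,σ) is μ + z_p·σ, with z_{0.14} = -1.08 and z_{0.84} = 0.9945.
Eliminate σ: μ = (z₂·x₁ − z₁·x₂)/(z₂ − z₁) = (0.9945·-0.37 − (-1.08)·-0.22)/2.075 = -0.292.
Then σ = (x₂ − x₁)/(z₂ − z₁) = (-0.22 − -0.37)/2.075 = 0.072.

μ = -0.292, σ = 0.072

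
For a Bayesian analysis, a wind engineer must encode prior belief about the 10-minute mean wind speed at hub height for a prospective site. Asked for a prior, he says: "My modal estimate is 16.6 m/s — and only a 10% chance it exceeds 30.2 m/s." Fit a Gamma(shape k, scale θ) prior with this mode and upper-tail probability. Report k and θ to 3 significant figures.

Gamma(k,θ) with k>1 has mode (k−1)θ, so θ = 16.6/(k−1).
Need P(X < 30.2) = 0.9 with θ tied to k this way. Start at k = 2, θ = 16.6: P(X<30.2) ≈ 0.543.
Too low — raise k to concentrate. Iterating converges to k ≈ 6.32.
Then θ = 16.6/(6.32−1) ≈ 3.12.

k ≈ 6.32, θ ≈ 3.12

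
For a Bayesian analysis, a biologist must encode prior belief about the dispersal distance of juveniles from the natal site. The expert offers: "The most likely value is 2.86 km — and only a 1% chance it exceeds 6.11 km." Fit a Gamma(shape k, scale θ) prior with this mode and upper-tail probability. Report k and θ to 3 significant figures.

k ≈ 9.42, θ ≈ 0.34

Gamma(k,θ) with k>1 has mode (k−1)θ, so θ = 2.86/(k−1).
Need P(X < 6.11) = 0.99 with θ tied to k this way. Start at k = 2, θ = 2.86: P(X<6.11) ≈ 0.630.
Too low — raise k to concentrate. Iterating converges to k ≈ 9.42.
Then θ = 2.86/(9.42−1) ≈ 0.34.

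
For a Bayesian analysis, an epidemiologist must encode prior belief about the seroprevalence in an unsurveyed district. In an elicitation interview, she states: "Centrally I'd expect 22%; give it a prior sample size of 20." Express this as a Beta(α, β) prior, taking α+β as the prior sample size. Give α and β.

α = 4.4, β = 15.6

Under the effective-sample-size interpretation, Beta(α, β) has prior mean α/(α+β) and prior sample size α+β.
So α+β = 20 and α/(α+β) = 0.22, giving α = 0.22·20 = 4.4 and β = 20 − 4.4 = 15.6.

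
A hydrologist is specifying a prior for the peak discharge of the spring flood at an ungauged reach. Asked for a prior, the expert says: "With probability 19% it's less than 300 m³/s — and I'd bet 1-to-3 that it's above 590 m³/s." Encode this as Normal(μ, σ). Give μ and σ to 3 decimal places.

μ = 463.999, σ = 186.809

For Normal(μ,σ), the p-quantile is μ + z_p·σ. Here z_{0.19} = -0.8779, z_{0.75} = 0.6745.
So 300 = μ − 0.8779σ and 590 = μ + 0.6745σ.
Subtracting: σ = (590 − 300)/(0.6745 − (-0.8779)) = 186.809.
Then μ = 300 − (-0.8779)·186.809 = 463.999.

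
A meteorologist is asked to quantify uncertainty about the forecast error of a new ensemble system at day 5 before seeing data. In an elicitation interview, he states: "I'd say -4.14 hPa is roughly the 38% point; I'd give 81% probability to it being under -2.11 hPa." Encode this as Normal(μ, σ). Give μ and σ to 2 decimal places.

μ = -3.62, σ = 1.72

The p-quantile of Normal(μ,σ) is μ + z_p·σ, with z_{0.38} = -0.3055 and z_{0.81} = 0.8779.
Eliminate σ: μ = (z₂·x₁ − z₁·x₂)/(z₂ − z₁) = (0.8779·-4.14 − (-0.3055)·-2.11)/1.183 = -3.62.
Then σ = (x₂ − x₁)/(z₂ − z₁) = (-2.11 − -4.14)/1.183 = 1.72.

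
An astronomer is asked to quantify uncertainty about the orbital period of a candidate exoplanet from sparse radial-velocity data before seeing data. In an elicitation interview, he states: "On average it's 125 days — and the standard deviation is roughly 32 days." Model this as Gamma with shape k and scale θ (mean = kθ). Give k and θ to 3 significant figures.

k ≈ 15.3, θ ≈ 8.19

For Gamma(k, scale θ): mean = kθ, variance = kθ², so CV = 1/√k.
CV = SD/mean = 32/125 = 0.256, hence k = 1/CV² = 15.3.
Then θ = mean/k = 125/15.3 = 8.19.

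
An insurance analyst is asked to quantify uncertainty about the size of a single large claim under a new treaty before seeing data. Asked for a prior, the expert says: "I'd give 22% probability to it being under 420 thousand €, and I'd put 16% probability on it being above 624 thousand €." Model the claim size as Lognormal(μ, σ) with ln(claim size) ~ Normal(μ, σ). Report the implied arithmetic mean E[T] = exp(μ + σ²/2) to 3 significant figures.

E[T] ≈ 512 thousand €

If T ~ Lognormal(μ,σ) then ln T ~ Normal(μ,σ), so the p-quantile of ln T is μ + z_p·σ.
ln(420) = 6.04 and ln(624) = 6.436; z_{0.22} = -0.7722, z_{0.84} = 0.9945.
σ = (6.436 − 6.04)/(0.9945 − (-0.7722)) = 0.224.
μ = 6.04 − (-0.7722)·0.224 = 6.213.
E[T] = exp(μ + σ²/2) = exp(6.213 + 0.0251) = 512 thousand €.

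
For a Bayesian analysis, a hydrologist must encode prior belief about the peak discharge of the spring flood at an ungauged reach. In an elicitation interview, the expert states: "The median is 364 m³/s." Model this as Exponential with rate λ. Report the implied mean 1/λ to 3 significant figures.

mean ≈ 525 m³/s

Exponential median = ln 2 / λ, so λ = ln 2 / 364.0 = 0.0019.
Mean = 1/λ = 525 m³/s.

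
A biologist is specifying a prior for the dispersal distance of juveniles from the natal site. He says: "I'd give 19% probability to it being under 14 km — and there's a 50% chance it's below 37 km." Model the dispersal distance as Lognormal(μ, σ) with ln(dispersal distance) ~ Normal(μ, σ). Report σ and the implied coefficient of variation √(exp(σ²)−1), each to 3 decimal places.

If T ~ Lognormal(μ,σ) then ln T ~ Normal(μ,σ), so the p-quantile of ln T is μ + z_p·σ.
ln(14) = 2.639 and ln(37) = 3.611; z_{0.19} = -0.8779, z_{0.5} = 0.
σ = (3.611 − 2.639)/(0 − (-0.8779)) = 1.107.
μ = 2.639 − (-0.8779)·1.107 = 3.611.
CV = √(exp(σ²)−1) = √(exp(1.2255)−1) = 1.551.

σ ≈ 1.107, CV ≈ 1.551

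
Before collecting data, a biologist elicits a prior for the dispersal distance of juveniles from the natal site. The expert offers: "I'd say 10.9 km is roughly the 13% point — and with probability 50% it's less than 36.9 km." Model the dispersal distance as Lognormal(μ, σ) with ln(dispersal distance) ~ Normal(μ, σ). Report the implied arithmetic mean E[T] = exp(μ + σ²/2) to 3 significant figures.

E[T] ≈ 66.3 km

If T ~ Lognormal(μ,σ) then ln T ~ Normal(μ,σ), so the p-quantile of ln T is μ + z_p·σ.
ln(10.9) = 2.389 and ln(36.9) = 3.608; z_{0.13} = -1.126, z_{0.5} = 0.
σ = (3.608 − 2.389)/(0 − (-1.126)) = 1.083.
μ = 2.389 − (-1.126)·1.083 = 3.608.
E[T] = exp(μ + σ²/2) = exp(3.608 + 0.5860) = 66.3 km.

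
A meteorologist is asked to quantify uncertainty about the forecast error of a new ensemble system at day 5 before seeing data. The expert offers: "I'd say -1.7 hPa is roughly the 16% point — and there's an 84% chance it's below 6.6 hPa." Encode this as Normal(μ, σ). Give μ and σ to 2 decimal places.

μ = 2.45, σ = 4.17

For Normal(μ,σ), the p-quantile is μ + z_p·σ. Here z_{0.16} = -0.9945, z_{0.84} = 0.9945.
So -1.7 = μ − 0.9945σ and 6.6 = μ + 0.9945σ.
Subtracting: σ = (6.6 − -1.7)/(0.9945 − (-0.9945)) = 4.17.
Then μ = -1.7 − (-0.9945)·4.17 = 2.45.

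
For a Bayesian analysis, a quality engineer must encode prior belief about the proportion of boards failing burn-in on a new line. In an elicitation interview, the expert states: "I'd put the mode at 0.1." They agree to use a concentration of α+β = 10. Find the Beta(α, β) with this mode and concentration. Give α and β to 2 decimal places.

For α,β > 1 the Beta mode is (α−1)/(α+β−2). With α+β = 10, the mode is (α−1)/8.
Set (α−1)/8 = 0.1 → α = 1 + 0.1·8 = 1.80.
β = 10 − α = 8.20.

α = 1.80, β = 8.20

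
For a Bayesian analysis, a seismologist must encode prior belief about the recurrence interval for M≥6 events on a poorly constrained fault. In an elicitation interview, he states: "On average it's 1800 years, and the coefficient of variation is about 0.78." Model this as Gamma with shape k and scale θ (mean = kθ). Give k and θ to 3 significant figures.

k ≈ 1.64, θ ≈ 1100

For Gamma(k, scale θ): mean = kθ, variance = kθ², so CV = 1/√k.
CV = 0.78, hence k = 1/CV² = 1.64.
Then θ = mean/k = 1800/1.64 = 1100.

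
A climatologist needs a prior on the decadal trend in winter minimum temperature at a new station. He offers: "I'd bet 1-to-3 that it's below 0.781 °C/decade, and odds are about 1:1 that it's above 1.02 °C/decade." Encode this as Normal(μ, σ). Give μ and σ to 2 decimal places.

μ = 1.02, σ = 0.35

For Normal(μ,σ), the p-quantile is μ + z_p·σ. Here z_{0.25} = -0.6745, z_{0.5} = 0.
So 0.781 = μ − 0.6745σ and 1.02 = μ + 0σ.
Subtracting: σ = (1.02 − 0.781)/(0 − (-0.6745)) = 0.35.
Then μ = 0.781 − (-0.6745)·0.35 = 1.02.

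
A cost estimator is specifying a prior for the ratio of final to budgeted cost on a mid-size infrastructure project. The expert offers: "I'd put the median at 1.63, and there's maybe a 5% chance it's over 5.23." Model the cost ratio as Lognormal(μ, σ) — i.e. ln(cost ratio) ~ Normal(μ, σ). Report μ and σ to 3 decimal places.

μ ≈ 0.489, σ ≈ 0.709

If T ~ Lognormal(μ,σ) then ln T ~ Normal(μ,σ), so the p-quantile of ln T is μ + z_p·σ.
ln(1.63) = 0.4886 and ln(5.23) = 1.654; z_{0.5} = 0, z_{0.95} = 1.645.
σ = (1.654 − 0.4886)/(1.645 − (0)) = 0.709.
μ = 0.4886 − (0)·0.709 = 0.489.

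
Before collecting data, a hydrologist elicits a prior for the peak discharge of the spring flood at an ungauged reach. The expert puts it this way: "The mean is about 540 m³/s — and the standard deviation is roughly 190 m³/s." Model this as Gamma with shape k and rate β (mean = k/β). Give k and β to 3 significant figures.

For Gamma(k, rate β): mean = k/β, variance = k/β², so CV = 1/√k.
CV = SD/mean = 190/540 = 0.3519, hence k = 1/CV² = 8.08.
Then β = k/mean = 8.08/540 = 0.015.

k ≈ 8.08, β ≈ 0.015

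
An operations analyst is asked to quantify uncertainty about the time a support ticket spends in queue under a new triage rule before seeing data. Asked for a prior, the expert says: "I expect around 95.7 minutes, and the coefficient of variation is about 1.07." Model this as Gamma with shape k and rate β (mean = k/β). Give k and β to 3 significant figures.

For Gamma(k, rate β): mean = k/β, variance = k/β², so CV = 1/√k.
CV = 1.07, hence k = 1/CV² = 0.873.
Then β = k/mean = 0.873/95.7 = 0.00913.

k ≈ 0.873, β ≈ 0.00913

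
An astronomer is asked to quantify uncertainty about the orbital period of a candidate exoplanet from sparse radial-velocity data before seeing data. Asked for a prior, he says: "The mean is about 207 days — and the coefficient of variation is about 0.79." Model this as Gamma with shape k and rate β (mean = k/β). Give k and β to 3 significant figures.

k ≈ 1.6, β ≈ 0.00774

For Gamma(k, rate β): mean = k/β, variance = k/β², so CV = 1/√k.
CV = 0.79, hence k = 1/CV² = 1.6.
Then β = k/mean = 1.6/207 = 0.00774.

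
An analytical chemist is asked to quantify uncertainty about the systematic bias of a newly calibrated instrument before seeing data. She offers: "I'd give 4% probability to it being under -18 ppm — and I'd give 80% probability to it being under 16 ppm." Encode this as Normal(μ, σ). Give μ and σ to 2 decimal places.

μ = 4.96, σ = 13.12

The p-quantile of Normal(μ,σ) is μ + z_p·σ, with z_{0.04} = -1.751 and z_{0.8} = 0.8416.
Eliminate σ: μ = (z₂·x₁ − z₁·x₂)/(z₂ − z₁) = (0.8416·-18 − (-1.751)·16)/2.592 = 4.96.
Then σ = (x₂ − x₁)/(z₂ − z₁) = (16 − -18)/2.592 = 13.12.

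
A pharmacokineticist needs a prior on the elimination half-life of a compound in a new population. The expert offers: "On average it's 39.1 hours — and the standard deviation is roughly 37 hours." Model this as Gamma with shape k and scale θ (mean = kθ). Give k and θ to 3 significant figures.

For Gamma(k, scale θ): mean = kθ, variance = kθ², so CV = 1/√k.
CV = SD/mean = 37/39.1 = 0.9463, hence k = 1/CV² = 1.12.
Then θ = mean/k = 39.1/1.12 = 35.

k ≈ 1.12, θ ≈ 35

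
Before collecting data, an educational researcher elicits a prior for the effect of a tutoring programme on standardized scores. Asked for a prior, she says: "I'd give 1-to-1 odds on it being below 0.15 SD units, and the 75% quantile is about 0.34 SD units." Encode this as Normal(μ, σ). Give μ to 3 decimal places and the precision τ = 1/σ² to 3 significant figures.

For Normal(μ,σ), the p-quantile is μ + z_p·σ. Here z_{0.5} = 0, z_{0.75} = 0.6745.
So 0.15 = μ + 0σ and 0.34 = μ + 0.6745σ.
Subtracting: σ = (0.34 − 0.15)/(0.6745 − (0)) = 0.282.
Then μ = 0.15 − (0)·0.282 = 0.150.
Precision τ = 1/σ² = 1/0.2817² = 12.6.

μ = 0.150, τ = 12.6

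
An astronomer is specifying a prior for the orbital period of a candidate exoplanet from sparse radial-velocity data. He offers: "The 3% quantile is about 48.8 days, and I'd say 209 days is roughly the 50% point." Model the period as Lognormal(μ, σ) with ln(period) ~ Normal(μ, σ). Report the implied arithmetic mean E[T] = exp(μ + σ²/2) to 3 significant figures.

E[T] ≈ 282 days

If T ~ Lognormal(μ,σ) then ln T ~ Normal(μ,σ), so the p-quantile of ln T is μ + z_p·σ.
ln(48.8) = 3.888 and ln(209) = 5.342; z_{0.03} = -1.881, z_{0.5} = 0.
σ = (5.342 − 3.888)/(0 − (-1.881)) = 0.773.
μ = 3.888 − (-1.881)·0.773 = 5.342.
E[T] = exp(μ + σ²/2) = exp(5.342 + 0.2991) = 282 days.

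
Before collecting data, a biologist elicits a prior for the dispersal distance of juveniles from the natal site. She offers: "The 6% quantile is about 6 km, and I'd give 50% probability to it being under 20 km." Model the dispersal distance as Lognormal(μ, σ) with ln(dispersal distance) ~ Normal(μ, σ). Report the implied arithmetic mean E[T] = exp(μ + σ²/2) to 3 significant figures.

E[T] ≈ 27 km

If T ~ Lognormal(μ,σ) then ln T ~ Normal(μ,σ), so the p-quantile of ln T is μ + z_p·σ.
ln(6) = 1.792 and ln(20) = 2.996; z_{0.06} = -1.555, z_{0.5} = 0.
σ = (2.996 − 1.792)/(0 − (-1.555)) = 0.774.
μ = 1.792 − (-1.555)·0.774 = 2.996.
E[T] = exp(μ + σ²/2) = exp(2.996 + 0.2998) = 27 km.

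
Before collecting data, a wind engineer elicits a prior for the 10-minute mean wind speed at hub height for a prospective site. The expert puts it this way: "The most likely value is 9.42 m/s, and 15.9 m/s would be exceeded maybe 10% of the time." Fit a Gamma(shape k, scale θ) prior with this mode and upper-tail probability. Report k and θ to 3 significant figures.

k ≈ 7.9, θ ≈ 1.36

Gamma(k,θ) with k>1 has mode (k−1)θ, so θ = 9.42/(k−1).
Need P(X < 15.9) = 0.9 with θ tied to k this way. Start at k = 2, θ = 9.42: P(X<15.9) ≈ 0.503.
Too low — raise k to concentrate. Iterating converges to k ≈ 7.9.
Then θ = 9.42/(7.9−1) ≈ 1.36.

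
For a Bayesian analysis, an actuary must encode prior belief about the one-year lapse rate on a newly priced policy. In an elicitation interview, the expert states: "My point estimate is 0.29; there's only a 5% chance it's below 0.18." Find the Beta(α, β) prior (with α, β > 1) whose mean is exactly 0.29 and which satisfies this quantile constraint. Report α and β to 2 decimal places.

With mean 0.29 fixed, write α = 0.29s, β = 0.71s where s = α+β.
Need P(θ < 0.18) = 0.05 under Beta(0.29s, 0.71s). Normal approximation: (q−m)/√(m(1−m)/s) ≈ z_{0.05} = -1.64, so s ≈ 0.29·0.71·(-1.64)²/(0.18−0.29)² = 46.0.
At s = 46.0: P(θ<0.18) ≈ 0.039. Adjusting to match 0.05 gives s ≈ 40.32.
So α = 0.29·40.32 ≈ 11.69, β = 0.71·40.32 ≈ 28.63.

α ≈ 11.69, β ≈ 28.63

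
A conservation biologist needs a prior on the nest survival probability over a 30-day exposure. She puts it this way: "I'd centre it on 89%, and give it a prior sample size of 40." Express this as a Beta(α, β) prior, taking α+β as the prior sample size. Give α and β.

α = 35.6, β = 4.4

Under the effective-sample-size interpretation, Beta(α, β) has prior mean α/(α+β) and prior sample size α+β.
So α+β = 40 and α/(α+β) = 0.89, giving α = 0.89·40 = 35.6 and β = 40 − 35.6 = 4.4.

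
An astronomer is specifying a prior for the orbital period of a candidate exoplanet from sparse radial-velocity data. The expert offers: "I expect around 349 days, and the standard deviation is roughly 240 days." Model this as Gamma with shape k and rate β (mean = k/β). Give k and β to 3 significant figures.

For Gamma(k, rate β): mean = k/β, variance = k/β², so CV = 1/√k.
CV = SD/mean = 240/349 = 0.6877, hence k = 1/CV² = 2.11.
Then β = k/mean = 2.11/349 = 0.00606.

k ≈ 2.11, β ≈ 0.00606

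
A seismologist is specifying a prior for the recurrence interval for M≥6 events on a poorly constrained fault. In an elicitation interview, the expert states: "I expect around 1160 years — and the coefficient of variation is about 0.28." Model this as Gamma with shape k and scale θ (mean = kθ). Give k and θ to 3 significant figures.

For Gamma(k, scale θ): mean = kθ, variance = kθ², so CV = 1/√k.
CV = 0.28, hence k = 1/CV² = 12.8.
Then θ = mean/k = 1160/12.8 = 90.9.

k ≈ 12.8, θ ≈ 90.9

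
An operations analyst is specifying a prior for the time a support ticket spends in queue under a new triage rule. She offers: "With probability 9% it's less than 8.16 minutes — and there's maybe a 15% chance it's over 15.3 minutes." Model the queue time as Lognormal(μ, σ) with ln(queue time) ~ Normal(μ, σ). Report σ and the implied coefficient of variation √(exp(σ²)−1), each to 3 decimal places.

If T ~ Lognormal(μ,σ) then ln T ~ Normal(μ,σ), so the p-quantile of ln T is μ + z_p·σ.
ln(8.16) = 2.099 and ln(15.3) = 2.728; z_{0.09} = -1.341, z_{0.85} = 1.036.
σ = (2.728 − 2.099)/(1.036 − (-1.341)) = 0.264.
μ = 2.099 − (-1.341)·0.264 = 2.454.
CV = √(exp(σ²)−1) = √(exp(0.0699)−1) = 0.269.

σ ≈ 0.264, CV ≈ 0.269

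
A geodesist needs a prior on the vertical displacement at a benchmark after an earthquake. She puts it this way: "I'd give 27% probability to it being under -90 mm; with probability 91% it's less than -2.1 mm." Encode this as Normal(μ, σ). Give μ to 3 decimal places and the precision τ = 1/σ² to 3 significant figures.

μ = -62.427, τ = 0.000494

For Normal(μ,σ), the p-quantile is μ + z_p·σ. Here z_{0.27} = -0.6128, z_{0.91} = 1.341.
So -90 = μ − 0.6128σ and -2.1 = μ + 1.341σ.
Subtracting: σ = (-2.1 − -90)/(1.341 − (-0.6128)) = 44.995.
Then μ = -90 − (-0.6128)·44.995 = -62.427.
Precision τ = 1/σ² = 1/44.99² = 0.000494.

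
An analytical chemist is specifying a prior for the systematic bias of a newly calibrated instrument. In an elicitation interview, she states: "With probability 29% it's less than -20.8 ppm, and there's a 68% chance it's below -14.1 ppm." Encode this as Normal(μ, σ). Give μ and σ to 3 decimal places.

μ = -17.169, σ = 6.562

The p-quantile of Normal(μ,σ) is μ + z_p·σ, with z_{0.29} = -0.5534 and z_{0.68} = 0.4677.
Eliminate σ: μ = (z₂·x₁ − z₁·x₂)/(z₂ − z₁) = (0.4677·-20.8 − (-0.5534)·-14.1)/1.021 = -17.169.
Then σ = (x₂ − x₁)/(z₂ − z₁) = (-14.1 − -20.8)/1.021 = 6.562.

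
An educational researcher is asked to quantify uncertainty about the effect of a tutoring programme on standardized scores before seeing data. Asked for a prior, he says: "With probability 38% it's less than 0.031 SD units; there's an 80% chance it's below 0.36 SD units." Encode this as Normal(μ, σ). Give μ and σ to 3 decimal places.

μ = 0.119, σ = 0.287

For Normal(μ,σ), the p-quantile is μ + z_p·σ. Here z_{0.38} = -0.3055, z_{0.8} = 0.8416.
So 0.031 = μ − 0.3055σ and 0.36 = μ + 0.8416σ.
Subtracting: σ = (0.36 − 0.031)/(0.8416 − (-0.3055)) = 0.287.
Then μ = 0.031 − (-0.3055)·0.287 = 0.119.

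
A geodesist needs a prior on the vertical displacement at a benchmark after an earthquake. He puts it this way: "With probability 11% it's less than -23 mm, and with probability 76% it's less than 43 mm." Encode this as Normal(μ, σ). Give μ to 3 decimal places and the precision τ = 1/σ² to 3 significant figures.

For Normal(μ,σ), the p-quantile is μ + z_p·σ. Here z_{0.11} = -1.227, z_{0.76} = 0.7063.
So -23 = μ − 1.227σ and 43 = μ + 0.7063σ.
Subtracting: σ = (43 − -23)/(0.7063 − (-1.227)) = 34.147.
Then μ = -23 − (-1.227)·34.147 = 18.882.
Precision τ = 1/σ² = 1/34.15² = 0.000858.

μ = 18.882, τ = 0.000858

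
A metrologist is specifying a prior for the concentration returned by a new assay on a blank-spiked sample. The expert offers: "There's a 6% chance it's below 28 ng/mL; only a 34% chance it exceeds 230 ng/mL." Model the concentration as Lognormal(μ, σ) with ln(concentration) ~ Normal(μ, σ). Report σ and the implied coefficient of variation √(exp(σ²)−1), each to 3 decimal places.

If T ~ Lognormal(μ,σ) then ln T ~ Normal(μ,σ), so the p-quantile of ln T is μ + z_p·σ.
ln(28) = 3.332 and ln(230) = 5.438; z_{0.06} = -1.555, z_{0.66} = 0.4125.
σ = (5.438 − 3.332)/(0.4125 − (-1.555)) = 1.070.
μ = 3.332 − (-1.555)·1.070 = 4.997.
CV = √(exp(σ²)−1) = √(exp(1.1459)−1) = 1.465.

σ ≈ 1.070, CV ≈ 1.465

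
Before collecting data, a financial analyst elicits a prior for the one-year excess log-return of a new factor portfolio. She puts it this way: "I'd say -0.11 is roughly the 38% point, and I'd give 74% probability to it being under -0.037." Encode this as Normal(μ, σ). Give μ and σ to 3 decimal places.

μ = -0.086, σ = 0.077

The p-quantile of Normal(μ,σ) is μ + z_p·σ, with z_{0.38} = -0.3055 and z_{0.74} = 0.6433.
Eliminate σ: μ = (z₂·x₁ − z₁·x₂)/(z₂ − z₁) = (0.6433·-0.11 − (-0.3055)·-0.037)/0.9488 = -0.086.
Then σ = (x₂ − x₁)/(z₂ − z₁) = (-0.037 − -0.11)/0.9488 = 0.077.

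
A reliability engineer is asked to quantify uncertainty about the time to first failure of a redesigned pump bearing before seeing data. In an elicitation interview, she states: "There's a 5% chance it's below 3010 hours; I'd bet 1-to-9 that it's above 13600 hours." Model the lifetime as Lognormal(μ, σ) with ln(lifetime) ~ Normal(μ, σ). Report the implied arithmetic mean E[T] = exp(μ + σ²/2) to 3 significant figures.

E[T] ≈ 8020 hours

If T ~ Lognormal(μ,σ) then ln T ~ Normal(μ,σ), so the p-quantile of ln T is μ + z_p·σ.
ln(3010) = 8.01 and ln(13600) = 9.518; z_{0.05} = -1.645, z_{0.9} = 1.282.
σ = (9.518 − 8.01)/(1.282 − (-1.645)) = 0.515.
μ = 8.01 − (-1.645)·0.515 = 8.857.
E[T] = exp(μ + σ²/2) = exp(8.857 + 0.1328) = 8020 hours.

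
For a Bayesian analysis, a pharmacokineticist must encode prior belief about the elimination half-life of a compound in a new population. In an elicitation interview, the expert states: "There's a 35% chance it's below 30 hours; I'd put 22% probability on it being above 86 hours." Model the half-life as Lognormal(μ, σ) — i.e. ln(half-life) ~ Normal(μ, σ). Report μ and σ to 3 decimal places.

μ ≈ 3.752, σ ≈ 0.910

If T ~ Lognormal(μ,σ) then ln T ~ Normal(μ,σ), so the p-quantile of ln T is μ + z_p·σ.
ln(30) = 3.401 and ln(86) = 4.454; z_{0.35} = -0.3853, z_{0.78} = 0.7722.
σ = (4.454 − 3.401)/(0.7722 − (-0.3853)) = 0.910.
μ = 3.401 − (-0.3853)·0.910 = 3.752.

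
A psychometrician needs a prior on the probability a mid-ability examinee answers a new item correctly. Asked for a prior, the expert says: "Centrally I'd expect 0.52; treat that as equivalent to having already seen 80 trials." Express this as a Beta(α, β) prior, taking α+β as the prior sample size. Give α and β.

α = 41.6, β = 38.4

Under the effective-sample-size interpretation, Beta(α, β) has prior mean α/(α+β) and prior sample size α+β.
So α+β = 80 and α/(α+β) = 0.52, giving α = 0.52·80 = 41.6 and β = 80 − 41.6 = 38.4.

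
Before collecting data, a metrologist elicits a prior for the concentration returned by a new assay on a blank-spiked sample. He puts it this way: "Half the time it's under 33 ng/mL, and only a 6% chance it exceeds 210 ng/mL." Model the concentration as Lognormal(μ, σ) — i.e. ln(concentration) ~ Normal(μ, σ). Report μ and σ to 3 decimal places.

If T ~ Lognormal(μ,σ) then ln T ~ Normal(μ,σ), so the p-quantile of ln T is μ + z_p·σ.
ln(33) = 3.497 and ln(210) = 5.347; z_{0.5} = 0, z_{0.94} = 1.555.
σ = (5.347 − 3.497)/(1.555 − (0)) = 1.190.
μ = 3.497 − (0)·1.190 = 3.497.

μ ≈ 3.497, σ ≈ 1.190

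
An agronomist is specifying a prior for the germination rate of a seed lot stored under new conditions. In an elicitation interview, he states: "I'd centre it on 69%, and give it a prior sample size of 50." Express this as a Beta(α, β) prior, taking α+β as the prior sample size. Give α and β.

α = 34.5, β = 15.5

Under the effective-sample-size interpretation, Beta(α, β) has prior mean α/(α+β) and prior sample size α+β.
So α+β = 50 and α/(α+β) = 0.69, giving α = 0.69·50 = 34.5 and β = 50 − 34.5 = 15.5.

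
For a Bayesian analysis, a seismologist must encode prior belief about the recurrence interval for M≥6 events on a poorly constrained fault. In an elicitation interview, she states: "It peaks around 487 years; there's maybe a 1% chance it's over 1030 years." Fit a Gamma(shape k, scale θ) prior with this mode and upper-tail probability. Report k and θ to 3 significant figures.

k ≈ 9.66, θ ≈ 56.2

Gamma(k,θ) with k>1 has mode (k−1)θ, so θ = 487/(k−1).
Need P(X < 1030) = 0.99 with θ tied to k this way. Start at k = 2, θ = 487: P(X<1030) ≈ 0.624.
Too low — raise k to concentrate. Iterating converges to k ≈ 9.66.
Then θ = 487/(9.66−1) ≈ 56.2.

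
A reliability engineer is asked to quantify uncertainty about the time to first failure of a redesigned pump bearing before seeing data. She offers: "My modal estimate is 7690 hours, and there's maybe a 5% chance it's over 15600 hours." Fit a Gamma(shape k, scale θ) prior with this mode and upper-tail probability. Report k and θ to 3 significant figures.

Gamma(k,θ) with k>1 has mode (k−1)θ, so θ = 7690/(k−1).
Need P(X < 15600) = 0.95 with θ tied to k this way. Start at k = 2, θ = 7690: P(X<15600) ≈ 0.602.
Too low — raise k to concentrate. Iterating converges to k ≈ 6.53.
Then θ = 7690/(6.53−1) ≈ 1390.

k ≈ 6.53, θ ≈ 1390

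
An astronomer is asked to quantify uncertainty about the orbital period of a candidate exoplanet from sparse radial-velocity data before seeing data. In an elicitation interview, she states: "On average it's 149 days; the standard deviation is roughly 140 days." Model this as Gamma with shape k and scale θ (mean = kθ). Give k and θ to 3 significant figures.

For Gamma(k, scale θ): mean = kθ, variance = kθ², so CV = 1/√k.
CV = SD/mean = 140/149 = 0.9396, hence k = 1/CV² = 1.13.
Then θ = mean/k = 149/1.13 = 132.

k ≈ 1.13, θ ≈ 132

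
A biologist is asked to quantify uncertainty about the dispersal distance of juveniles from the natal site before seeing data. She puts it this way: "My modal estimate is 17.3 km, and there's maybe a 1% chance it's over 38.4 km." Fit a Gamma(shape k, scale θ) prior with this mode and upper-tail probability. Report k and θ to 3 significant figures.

k ≈ 8.57, θ ≈ 2.29

Gamma(k,θ) with k>1 has mode (k−1)θ, so θ = 17.3/(k−1).
Need P(X < 38.4) = 0.99 with θ tied to k this way. Start at k = 2, θ = 17.3: P(X<38.4) ≈ 0.650.
Too low — raise k to concentrate. Iterating converges to k ≈ 8.57.
Then θ = 17.3/(8.57−1) ≈ 2.29.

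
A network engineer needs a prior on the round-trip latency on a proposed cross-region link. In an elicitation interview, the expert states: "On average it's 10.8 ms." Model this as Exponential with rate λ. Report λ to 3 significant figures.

λ ≈ 0.0926

Exponential mean = 1/λ, so λ = 1/10.8 = 0.0926.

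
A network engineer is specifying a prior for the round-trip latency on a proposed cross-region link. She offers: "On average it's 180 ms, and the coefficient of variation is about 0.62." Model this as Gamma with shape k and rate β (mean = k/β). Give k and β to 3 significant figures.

k ≈ 2.6, β ≈ 0.0145

For Gamma(k, rate β): mean = k/β, variance = k/β², so CV = 1/√k.
CV = 0.62, hence k = 1/CV² = 2.6.
Then β = k/mean = 2.6/180 = 0.0145.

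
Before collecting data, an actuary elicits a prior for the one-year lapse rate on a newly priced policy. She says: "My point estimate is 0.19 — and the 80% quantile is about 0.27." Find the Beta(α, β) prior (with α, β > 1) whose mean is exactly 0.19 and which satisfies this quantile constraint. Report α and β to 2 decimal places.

α ≈ 2.81, β ≈ 11.96

With mean 0.19 fixed, write α = 0.19s, β = 0.81s where s = α+β.
Need P(θ < 0.27) = 0.8 under Beta(0.19s, 0.81s). Normal approximation: (q−m)/√(m(1−m)/s) ≈ z_{0.8} = 0.842, so s ≈ 0.19·0.81·(0.842)²/(0.27−0.19)² = 17.0.
At s = 17.0: P(θ<0.27) ≈ 0.812. Adjusting to match 0.8 gives s ≈ 14.77.
So α = 0.19·14.77 ≈ 2.81, β = 0.81·14.77 ≈ 11.96.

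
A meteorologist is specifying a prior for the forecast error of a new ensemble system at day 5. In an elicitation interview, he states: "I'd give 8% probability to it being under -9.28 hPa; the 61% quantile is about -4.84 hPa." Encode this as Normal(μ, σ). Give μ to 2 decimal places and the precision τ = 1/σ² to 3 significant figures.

μ = -5.58, τ = 0.144

The p-quantile of Normal(μ,σ) is μ + z_p·σ, with z_{0.08} = -1.405 and z_{0.61} = 0.2793.
Eliminate σ: μ = (z₂·x₁ − z₁·x₂)/(z₂ − z₁) = (0.2793·-9.28 − (-1.405)·-4.84)/1.684 = -5.58.
Then σ = (x₂ − x₁)/(z₂ − z₁) = (-4.84 − -9.28)/1.684 = 2.64.
Precision τ = 1/σ² = 1/2.636² = 0.144.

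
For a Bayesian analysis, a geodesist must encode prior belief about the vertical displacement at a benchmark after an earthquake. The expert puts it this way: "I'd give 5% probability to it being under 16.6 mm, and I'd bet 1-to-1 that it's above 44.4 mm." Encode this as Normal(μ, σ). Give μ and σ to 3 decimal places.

μ = 44.400, σ = 16.901

For Normal(μ,σ), the p-quantile is μ + z_p·σ. Here z_{0.05} = -1.645, z_{0.5} = 0.
So 16.6 = μ − 1.645σ and 44.4 = μ + 0σ.
Subtracting: σ = (44.4 − 16.6)/(0 − (-1.645)) = 16.901.
Then μ = 16.6 − (-1.645)·16.901 = 44.400.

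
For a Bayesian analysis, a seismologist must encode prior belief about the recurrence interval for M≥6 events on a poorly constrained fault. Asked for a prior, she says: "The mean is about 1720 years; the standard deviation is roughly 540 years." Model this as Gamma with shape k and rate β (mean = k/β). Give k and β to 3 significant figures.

For Gamma(k, rate β): mean = k/β, variance = k/β², so CV = 1/√k.
CV = SD/mean = 540/1720 = 0.314, hence k = 1/CV² = 10.1.
Then β = k/mean = 10.1/1720 = 0.0059.

k ≈ 10.1, β ≈ 0.0059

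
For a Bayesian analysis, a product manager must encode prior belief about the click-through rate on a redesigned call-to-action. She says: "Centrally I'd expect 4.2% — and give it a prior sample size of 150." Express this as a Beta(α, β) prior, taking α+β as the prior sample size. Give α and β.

Under the effective-sample-size interpretation, Beta(α, β) has prior mean α/(α+β) and prior sample size α+β.
So α+β = 150 and α/(α+β) = 0.042, giving α = 0.042·150 = 6.3 and β = 150 − 6.3 = 143.7.

α = 6.3, β = 143.7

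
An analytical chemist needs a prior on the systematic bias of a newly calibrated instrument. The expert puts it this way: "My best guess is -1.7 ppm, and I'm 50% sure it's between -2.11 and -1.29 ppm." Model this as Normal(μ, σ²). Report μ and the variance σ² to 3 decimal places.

μ = -1.700, σ² = 0.370

A symmetric 50% interval runs μ ± z·σ with z = 0.6745.
Half-width = 0.41, so σ = 0.41/0.6745 = 0.6079 and σ² = 0.370.
μ is the stated best guess, -1.700.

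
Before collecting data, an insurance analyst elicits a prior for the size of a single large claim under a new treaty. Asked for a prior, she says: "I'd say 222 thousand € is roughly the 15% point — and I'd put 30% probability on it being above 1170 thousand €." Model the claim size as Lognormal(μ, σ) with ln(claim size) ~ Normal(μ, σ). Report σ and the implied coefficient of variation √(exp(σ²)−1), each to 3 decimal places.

σ ≈ 1.065, CV ≈ 1.452

If T ~ Lognormal(μ,σ) then ln T ~ Normal(μ,σ), so the p-quantile of ln T is μ + z_p·σ.
ln(222) = 5.403 and ln(1170) = 7.065; z_{0.15} = -1.036, z_{0.7} = 0.5244.
σ = (7.065 − 5.403)/(0.5244 − (-1.036)) = 1.065.
μ = 5.403 − (-1.036)·1.065 = 6.506.
CV = √(exp(σ²)−1) = √(exp(1.1339)−1) = 1.452.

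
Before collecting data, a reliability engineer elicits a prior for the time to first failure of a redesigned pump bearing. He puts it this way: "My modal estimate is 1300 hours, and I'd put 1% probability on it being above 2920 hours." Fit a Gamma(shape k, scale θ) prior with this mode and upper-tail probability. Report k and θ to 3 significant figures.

Gamma(k,θ) with k>1 has mode (k−1)θ, so θ = 1300/(k−1).
Need P(X < 2920) = 0.99 with θ tied to k this way. Start at k = 2, θ = 1300: P(X<2920) ≈ 0.657.
Too low — raise k to concentrate. Iterating converges to k ≈ 8.33.
Then θ = 1300/(8.33−1) ≈ 177.

k ≈ 8.33, θ ≈ 177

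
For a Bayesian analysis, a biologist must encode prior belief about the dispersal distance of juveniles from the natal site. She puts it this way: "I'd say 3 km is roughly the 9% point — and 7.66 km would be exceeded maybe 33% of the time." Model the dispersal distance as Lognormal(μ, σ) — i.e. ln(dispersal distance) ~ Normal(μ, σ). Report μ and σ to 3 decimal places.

μ ≈ 1.804, σ ≈ 0.526

If T ~ Lognormal(μ,σ) then ln T ~ Normal(μ,σ), so the p-quantile of ln T is μ + z_p·σ.
ln(3) = 1.099 and ln(7.66) = 2.036; z_{0.09} = -1.341, z_{0.67} = 0.4399.
σ = (2.036 − 1.099)/(0.4399 − (-1.341)) = 0.526.
μ = 1.099 − (-1.341)·0.526 = 1.804.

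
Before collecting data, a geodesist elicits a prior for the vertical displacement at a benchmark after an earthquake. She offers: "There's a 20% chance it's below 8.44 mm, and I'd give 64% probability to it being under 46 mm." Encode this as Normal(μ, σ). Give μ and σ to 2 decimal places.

The p-quantile of Normal(μ,σ) is μ + z_p·σ, with z_{0.2} = -0.8416 and z_{0.64} = 0.3585.
Eliminate σ: μ = (z₂·x₁ − z₁·x₂)/(z₂ − z₁) = (0.3585·8.44 − (-0.8416)·46)/1.2 = 34.78.
Then σ = (x₂ − x₁)/(z₂ − z₁) = (46 − 8.44)/1.2 = 31.30.

μ = 34.78, σ = 31.30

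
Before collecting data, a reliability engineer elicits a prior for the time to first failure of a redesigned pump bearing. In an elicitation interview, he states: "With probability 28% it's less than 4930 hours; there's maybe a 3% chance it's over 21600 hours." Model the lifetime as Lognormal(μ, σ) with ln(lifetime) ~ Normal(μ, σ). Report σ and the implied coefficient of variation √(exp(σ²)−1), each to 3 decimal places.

If T ~ Lognormal(μ,σ) then ln T ~ Normal(μ,σ), so the p-quantile of ln T is μ + z_p·σ.
ln(4930) = 8.503 and ln(21600) = 9.98; z_{0.28} = -0.5828, z_{0.97} = 1.881.
σ = (9.98 − 8.503)/(1.881 − (-0.5828)) = 0.600.
μ = 8.503 − (-0.5828)·0.600 = 8.853.
CV = √(exp(σ²)−1) = √(exp(0.3596)−1) = 0.658.

σ ≈ 0.600, CV ≈ 0.658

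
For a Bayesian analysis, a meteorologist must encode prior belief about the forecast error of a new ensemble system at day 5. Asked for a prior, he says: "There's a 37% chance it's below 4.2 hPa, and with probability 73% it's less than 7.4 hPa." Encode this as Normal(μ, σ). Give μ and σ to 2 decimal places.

μ = 5.32, σ = 3.39

For Normal(μ,σ), the p-quantile is μ + z_p·σ. Here z_{0.37} = -0.3319, z_{0.73} = 0.6128.
So 4.2 = μ − 0.3319σ and 7.4 = μ + 0.6128σ.
Subtracting: σ = (7.4 − 4.2)/(0.6128 − (-0.3319)) = 3.39.
Then μ = 4.2 − (-0.3319)·3.39 = 5.32.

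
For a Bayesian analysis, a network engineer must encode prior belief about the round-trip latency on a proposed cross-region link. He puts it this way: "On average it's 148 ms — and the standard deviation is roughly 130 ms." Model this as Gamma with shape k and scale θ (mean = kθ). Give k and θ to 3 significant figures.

For Gamma(k, scale θ): mean = kθ, variance = kθ², so CV = 1/√k.
CV = SD/mean = 130/148 = 0.8784, hence k = 1/CV² = 1.3.
Then θ = mean/k = 148/1.3 = 114.

k ≈ 1.3, θ ≈ 114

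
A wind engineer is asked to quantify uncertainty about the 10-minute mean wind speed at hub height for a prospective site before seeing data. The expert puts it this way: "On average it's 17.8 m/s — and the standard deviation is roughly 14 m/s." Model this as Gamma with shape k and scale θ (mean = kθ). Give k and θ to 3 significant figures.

k ≈ 1.62, θ ≈ 11

For Gamma(k, scale θ): mean = kθ, variance = kθ², so CV = 1/√k.
CV = SD/mean = 14/17.8 = 0.7865, hence k = 1/CV² = 1.62.
Then θ = mean/k = 17.8/1.62 = 11.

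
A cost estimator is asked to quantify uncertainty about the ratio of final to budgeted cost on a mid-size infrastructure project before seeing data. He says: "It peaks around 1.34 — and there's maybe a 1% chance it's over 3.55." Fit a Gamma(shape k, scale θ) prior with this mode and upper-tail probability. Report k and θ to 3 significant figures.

Gamma(k,θ) with k>1 has mode (k−1)θ, so θ = 1.34/(k−1).
Need P(X < 3.55) = 0.99 with θ tied to k this way. Start at k = 2, θ = 1.34: P(X<3.55) ≈ 0.742.
Too low — raise k to concentrate. Iterating converges to k ≈ 5.88.
Then θ = 1.34/(5.88−1) ≈ 0.274.

k ≈ 5.88, θ ≈ 0.274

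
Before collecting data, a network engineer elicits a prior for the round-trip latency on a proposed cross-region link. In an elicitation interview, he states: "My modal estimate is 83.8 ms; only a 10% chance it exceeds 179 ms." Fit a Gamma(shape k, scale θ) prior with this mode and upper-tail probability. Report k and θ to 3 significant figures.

k ≈ 4.34, θ ≈ 25.1

Gamma(k,θ) with k>1 has mode (k−1)θ, so θ = 83.8/(k−1).
Need P(X < 179) = 0.9 with θ tied to k this way. Start at k = 2, θ = 83.8: P(X<179) ≈ 0.630.
Too low — raise k to concentrate. Iterating converges to k ≈ 4.34.
Then θ = 83.8/(4.34−1) ≈ 25.1.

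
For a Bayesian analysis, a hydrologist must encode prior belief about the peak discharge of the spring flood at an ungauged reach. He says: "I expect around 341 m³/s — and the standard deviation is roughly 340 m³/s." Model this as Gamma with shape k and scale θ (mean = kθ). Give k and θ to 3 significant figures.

For Gamma(k, scale θ): mean = kθ, variance = kθ², so CV = 1/√k.
CV = SD/mean = 340/341 = 0.9971, hence k = 1/CV² = 1.01.
Then θ = mean/k = 341/1.01 = 339.

k ≈ 1.01, θ ≈ 339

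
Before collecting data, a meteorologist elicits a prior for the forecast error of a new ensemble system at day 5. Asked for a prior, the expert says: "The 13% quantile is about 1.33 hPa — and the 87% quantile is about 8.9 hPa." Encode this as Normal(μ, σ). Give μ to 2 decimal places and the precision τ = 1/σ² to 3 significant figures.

μ = 5.12, τ = 0.0886

For Normal(μ,σ), the p-quantile is μ + z_p·σ. Here z_{0.13} = -1.126, z_{0.87} = 1.126.
So 1.33 = μ − 1.126σ and 8.9 = μ + 1.126σ.
Subtracting: σ = (8.9 − 1.33)/(1.126 − (-1.126)) = 3.36.
Then μ = 1.33 − (-1.126)·3.36 = 5.12.
Precision τ = 1/σ² = 1/3.36² = 0.0886.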